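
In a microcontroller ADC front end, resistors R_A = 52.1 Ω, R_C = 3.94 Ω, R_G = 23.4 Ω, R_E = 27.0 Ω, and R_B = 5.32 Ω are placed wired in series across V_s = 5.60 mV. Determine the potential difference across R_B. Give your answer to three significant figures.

V ≈ 0.267 mV

Series total: ΣR = 52.1 + 3.94 + 23.4 + 27.0 + 5.32 = 111.8 Ω.
By the voltage-divider rule, V = 5.60 × 5.320/111.8 = 0.2666 mV.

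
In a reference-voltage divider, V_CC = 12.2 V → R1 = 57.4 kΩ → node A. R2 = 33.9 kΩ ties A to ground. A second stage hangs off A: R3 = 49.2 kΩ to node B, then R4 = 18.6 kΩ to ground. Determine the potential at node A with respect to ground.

V_A ≈ 3.45 V

Node A sees R2 in parallel with the series input of stage 2, R3 + R4 = 67.80 kΩ.
Effective lower resistance at A: R2 ‖ 67.80 = 22.60 kΩ.
V_A = 12.2 × 22.60/(57.4 + 22.60) = 3.447 V.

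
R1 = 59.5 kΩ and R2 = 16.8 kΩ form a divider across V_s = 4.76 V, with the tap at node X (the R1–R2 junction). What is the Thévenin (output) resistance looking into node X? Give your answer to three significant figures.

Looking into X with the source shorted: R_th = R1·R2/(R1+R2) = 59.50 × 16.8/76.30 = 13.10 kΩ.

R_th ≈ 13.1 kΩ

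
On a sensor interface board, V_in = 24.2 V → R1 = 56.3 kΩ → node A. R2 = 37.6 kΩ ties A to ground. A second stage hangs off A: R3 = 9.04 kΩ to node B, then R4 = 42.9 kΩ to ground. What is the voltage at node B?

The second stage (R3 + R4 = 51.94 kΩ) loads node A in parallel with R2.
Effective lower resistance at A: R2 ‖ 51.94 = 21.81 kΩ.
First divider: V_A = V_in · 21.81/(56.3 + 21.81) = 6.757 V.
Then the unloaded second divider: V_B = V_A × R4/(R3+R4) = 6.757 × 0.8260 = 5.581 V.

V_B ≈ 5.58 V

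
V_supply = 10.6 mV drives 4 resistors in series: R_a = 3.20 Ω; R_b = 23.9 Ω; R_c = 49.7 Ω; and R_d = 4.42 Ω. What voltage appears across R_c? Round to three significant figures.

V ≈ 6.49 mV

ΣR = 3.20 + 23.9 + 49.7 + 4.42 = 81.22 Ω.
By the voltage-divider rule, V = 10.6 × 49.70/81.22 = 6.486 mV.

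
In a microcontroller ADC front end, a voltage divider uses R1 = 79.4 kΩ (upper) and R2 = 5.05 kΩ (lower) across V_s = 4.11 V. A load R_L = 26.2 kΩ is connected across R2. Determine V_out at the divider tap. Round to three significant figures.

V_out ≈ 0.208 V

R2 ‖ R_L = (5.05 × 26.2)/(5.05 + 26.2) = 4.234 kΩ.
Then V_out = V_s · R2'/(R1 + R2') = 4.11 × 4.234/83.63 = 0.2081 V.
(Unloaded it would be 0.246 V; the load pulls it down.)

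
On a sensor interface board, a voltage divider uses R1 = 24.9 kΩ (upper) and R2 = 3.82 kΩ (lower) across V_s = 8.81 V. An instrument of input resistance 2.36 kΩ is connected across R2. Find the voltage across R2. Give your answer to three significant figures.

R2 ‖ R_L = (3.82 × 2.36)/(3.82 + 2.36) = 1.459 kΩ.
Then V_out = V_s · R2'/(R1 + R2') = 8.81 × 1.459/26.36 = 0.4876 V.

V_out ≈ 0.488 V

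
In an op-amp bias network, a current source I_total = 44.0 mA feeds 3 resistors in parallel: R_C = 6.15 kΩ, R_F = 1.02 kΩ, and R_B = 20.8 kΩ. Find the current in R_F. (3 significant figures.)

I ≈ 36.2 mA

Total conductance ΣG = 1/6.15 + 1/1.02 + 1/20.8 = 1.191 (units of 1/kΩ).
Current divider: I(R_F) = I_total · G_k/ΣG = 44.0 × (0.9804/1.191) = 44.0 × 0.8231 = 36.22 mA.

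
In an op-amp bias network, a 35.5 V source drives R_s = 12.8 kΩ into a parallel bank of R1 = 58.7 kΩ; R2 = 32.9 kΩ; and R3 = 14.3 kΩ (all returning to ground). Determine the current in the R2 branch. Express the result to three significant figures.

I ≈ 0.431 mA

Equivalent of the parallel group: R_p = 8.521 kΩ.
V_A = 35.5 × 8.521/21.32 = 14.19 V.
I(R2) = V_A / R2 = 14.19/32.9 = 0.4312 mA.
(Check via current divider: I_total = 1.665 mA; share G_k/ΣG = 0.2590 → same result.)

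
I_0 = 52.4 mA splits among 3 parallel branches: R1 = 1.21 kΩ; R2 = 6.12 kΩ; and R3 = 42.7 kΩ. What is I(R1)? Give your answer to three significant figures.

Total conductance ΣG = 1/1.21 + 1/6.12 + 1/42.7 = 1.013 (units of 1/kΩ).
By the current-divider rule, I = I_0 · G_k/ΣG = 52.4 × 0.8156 = 42.74 mA.

I ≈ 42.7 mA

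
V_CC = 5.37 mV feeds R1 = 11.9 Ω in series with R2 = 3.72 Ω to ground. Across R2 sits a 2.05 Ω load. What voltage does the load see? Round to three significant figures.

The load sits in parallel with R2, giving an effective lower resistance R2' = R2·R_L/(R2+R_L) = 1.322 Ω.
Voltage divider with the loaded lower leg: V_out = 5.37 × 1.322/(11.9 + 1.322) = 5.37 × 0.09996 = 0.5368 mV.

V_out ≈ 0.537 mV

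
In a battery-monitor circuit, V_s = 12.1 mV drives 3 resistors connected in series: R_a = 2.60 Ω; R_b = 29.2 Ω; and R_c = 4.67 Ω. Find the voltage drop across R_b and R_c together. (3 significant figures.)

Total series resistance ΣR = 2.60 + 29.2 + 4.67 = 36.47 Ω.
R_{R_b..R_c} = 29.2 + 4.67 = 33.87 Ω.
V = V_s · R/ΣR = 12.1 × 0.9287 = 11.24 mV.

V ≈ 11.2 mV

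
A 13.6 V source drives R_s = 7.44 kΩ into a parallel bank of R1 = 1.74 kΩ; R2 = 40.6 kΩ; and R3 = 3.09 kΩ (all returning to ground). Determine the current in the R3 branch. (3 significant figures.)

Combine the parallel branches: R_p = (1/1.74 + 1/40.6 + 1/3.09)⁻¹ = 1.083 kΩ.
V_A by voltage divider: V_A = 13.6 × 1.083/(7.44 + 1.083) = 1.729 V.
Branch current I = V_A/R3 = 1.729/3.09 = 0.5595 mA.
(Check via current divider: I_total = 1.596 mA; share G_k/ΣG = 0.3506 → same result.)

I ≈ 0.559 mA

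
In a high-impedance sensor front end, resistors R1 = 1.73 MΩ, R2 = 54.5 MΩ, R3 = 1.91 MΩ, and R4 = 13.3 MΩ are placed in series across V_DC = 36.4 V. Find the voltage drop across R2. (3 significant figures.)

V ≈ 27.8 V

Series total: ΣR = 1.73 + 54.5 + 1.91 + 13.3 = 71.44 MΩ.
By the voltage-divider rule, V = 36.4 × 54.50/71.44 = 27.77 V.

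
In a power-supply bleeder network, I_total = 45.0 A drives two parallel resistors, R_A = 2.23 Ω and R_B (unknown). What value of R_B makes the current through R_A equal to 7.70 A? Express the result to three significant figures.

R_B ≈ 0.460 Ω

In a two-way split, I_A/I_total = R_B/(R_A + R_B).
With f = 0.1711, R_B = R_A · f/(1−f) = 2.23 × 0.2064 = 0.4603 Ω.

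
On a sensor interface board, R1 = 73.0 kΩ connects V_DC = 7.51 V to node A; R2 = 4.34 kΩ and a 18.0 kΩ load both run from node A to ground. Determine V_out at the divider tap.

The load sits in parallel with R2, giving an effective lower resistance R2' = R2·R_L/(R2+R_L) = 3.497 kΩ.
Voltage divider with the loaded lower leg: V_out = 7.51 × 3.497/(73.0 + 3.497) = 7.51 × 0.04571 = 0.3433 V.

V_out ≈ 0.343 V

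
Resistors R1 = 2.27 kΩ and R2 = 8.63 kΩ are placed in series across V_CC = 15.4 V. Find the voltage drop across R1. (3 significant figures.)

V ≈ 3.21 V

Series total: ΣR = 2.27 + 8.63 = 10.90 kΩ.
Voltage divider: V = V_CC · (2.270 / 10.90) = 15.4 × 0.2083 = 3.207 V.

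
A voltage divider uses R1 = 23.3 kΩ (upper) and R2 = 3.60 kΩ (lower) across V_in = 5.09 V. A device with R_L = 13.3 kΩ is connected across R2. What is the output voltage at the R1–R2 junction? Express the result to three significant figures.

The load sits in parallel with R2, giving an effective lower resistance R2' = R2·R_L/(R2+R_L) = 2.833 kΩ.
Now apply the divider: V_out = 5.09 × 0.1084 = 0.5518 V.

V_out ≈ 0.552 V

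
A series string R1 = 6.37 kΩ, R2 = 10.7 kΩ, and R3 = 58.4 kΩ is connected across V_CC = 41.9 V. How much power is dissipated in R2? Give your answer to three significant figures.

ΣR = 75.47 kΩ → I = 41.9/75.47 = 0.5552 mA.
P(R2) = I²·R2 = (0.5552)² × 10.7 = 3.298 mW.

P ≈ 3.30 mW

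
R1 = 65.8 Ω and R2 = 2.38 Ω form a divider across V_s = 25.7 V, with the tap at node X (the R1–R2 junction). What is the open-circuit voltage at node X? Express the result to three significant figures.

V_th is the unloaded tap voltage: V_s · R2/(R1+R2) = 25.7 × 0.03491 = 0.8971 V.

V_th ≈ 0.897 V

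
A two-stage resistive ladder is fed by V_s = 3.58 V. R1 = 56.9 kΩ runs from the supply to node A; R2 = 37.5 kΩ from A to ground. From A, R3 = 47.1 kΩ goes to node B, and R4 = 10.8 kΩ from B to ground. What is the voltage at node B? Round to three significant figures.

V_B ≈ 0.191 V

The second stage (R3 + R4 = 57.90 kΩ) loads node A in parallel with R2.
R2 ‖ (R3+R4) = 22.76 kΩ.
V_A = 3.58 × 22.76/(56.9 + 22.76) = 1.023 V.
Then the unloaded second divider: V_B = V_A × R4/(R3+R4) = 1.023 × 0.1865 = 0.1908 V.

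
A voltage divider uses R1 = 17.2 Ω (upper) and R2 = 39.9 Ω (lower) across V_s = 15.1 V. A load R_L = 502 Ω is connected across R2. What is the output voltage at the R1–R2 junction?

First combine the lower leg with the load: R2 ‖ R_L = 36.96 Ω.
Now apply the divider: V_out = 15.1 × 0.6824 = 10.30 V.

V_out ≈ 10.3 V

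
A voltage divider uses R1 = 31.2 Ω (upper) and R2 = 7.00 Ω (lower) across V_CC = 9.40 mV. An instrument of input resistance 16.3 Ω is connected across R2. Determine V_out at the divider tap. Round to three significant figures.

V_out ≈ 1.28 mV

R2 ‖ R_L = (7.00 × 16.3)/(7.00 + 16.3) = 4.897 Ω.
Voltage divider with the loaded lower leg: V_out = 9.40 × 4.897/(31.2 + 4.897) = 9.40 × 0.1357 = 1.275 mV.
(Unloaded it would be 1.72 mV; the load pulls it down.)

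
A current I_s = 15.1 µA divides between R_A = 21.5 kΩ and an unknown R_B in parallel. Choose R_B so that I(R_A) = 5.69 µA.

Two-branch current divider: I_A = I_s · R_B/(R_A + R_B).
With f = 0.3768, R_B = R_A · f/(1−f) = 21.5 × 0.6047 = 13.00 kΩ.

R_B ≈ 13.0 kΩ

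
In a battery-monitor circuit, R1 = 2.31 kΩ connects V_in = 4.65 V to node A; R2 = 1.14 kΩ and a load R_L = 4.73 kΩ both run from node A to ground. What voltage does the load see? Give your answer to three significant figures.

First combine the lower leg with the load: R2 ‖ R_L = 0.9186 kΩ.
Now apply the divider: V_out = 4.65 × 0.2845 = 1.323 V.
(Unloaded it would be 1.54 V; the load pulls it down.)

V_out ≈ 1.32 V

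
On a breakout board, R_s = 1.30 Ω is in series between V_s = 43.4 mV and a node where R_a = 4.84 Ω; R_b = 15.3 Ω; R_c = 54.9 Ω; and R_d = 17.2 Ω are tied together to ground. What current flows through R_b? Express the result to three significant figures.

I ≈ 1.95 mA

Parallel bank: R_p = 1/(1/4.84 + 1/15.3 + 1/54.9 + 1/17.2) = 2.871 Ω.
Node voltage V_A = V_s · R_p/(R_s + R_p) = 43.4 × 0.6883 = 29.87 mV.
Branch current I = V_A/R_b = 29.87/15.3 = 1.952 mA.
(Check via current divider: I_total = 10.41 mA; share G_k/ΣG = 0.1876 → same result.)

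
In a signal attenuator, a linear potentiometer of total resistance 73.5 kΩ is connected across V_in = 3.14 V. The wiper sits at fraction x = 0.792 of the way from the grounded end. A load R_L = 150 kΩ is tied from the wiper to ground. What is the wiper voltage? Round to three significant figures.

V_out ≈ 2.30 V

Lower segment x·R_p = 58.21 kΩ; upper segment (1−x)·R_p = 15.29 kΩ.
Lower segment in parallel with the load: 58.21 ‖ 150 = 41.94 kΩ.
Loaded-divider output: V_out = 3.14 × 0.7328 = 2.301 V.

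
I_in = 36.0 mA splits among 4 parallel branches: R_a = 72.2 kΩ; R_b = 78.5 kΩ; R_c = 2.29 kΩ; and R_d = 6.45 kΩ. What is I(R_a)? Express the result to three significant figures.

I ≈ 0.806 mA

ΣG = 1/72.2 + 1/78.5 + 1/2.29 + 1/6.45 = 0.6183.
By the current-divider rule, I = I_in · G_k/ΣG = 36.0 × 0.02240 = 0.8064 mA.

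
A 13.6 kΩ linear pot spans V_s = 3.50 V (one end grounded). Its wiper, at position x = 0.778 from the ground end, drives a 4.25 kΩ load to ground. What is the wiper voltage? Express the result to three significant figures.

V_out ≈ 1.75 V

Split the track: R_lower = x·R_p = 10.58 kΩ, R_upper = (1−x)·R_p = 3.019 kΩ.
Lower segment in parallel with the load: 10.58 ‖ 4.25 = 3.032 kΩ.
Loaded-divider output: V_out = 3.50 × 0.5011 = 1.754 V.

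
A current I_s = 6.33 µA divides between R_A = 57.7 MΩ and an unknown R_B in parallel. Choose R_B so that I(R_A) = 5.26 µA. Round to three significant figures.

Two-branch current divider: I_A = I_s · R_B/(R_A + R_B).
With f = 0.8310, R_B = R_A · f/(1−f) = 57.7 × 4.916 = 283.6 MΩ.

R_B ≈ 284 MΩ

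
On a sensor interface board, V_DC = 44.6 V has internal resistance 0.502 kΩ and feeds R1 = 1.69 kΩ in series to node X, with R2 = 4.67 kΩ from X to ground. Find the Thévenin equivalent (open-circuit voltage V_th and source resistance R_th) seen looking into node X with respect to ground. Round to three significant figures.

V_th ≈ 30.4 V, R_th ≈ 1.49 kΩ

R1' = 0.502 + 1.69 = 2.192 kΩ (source resistance + R1).
V_th is the unloaded tap voltage: V_DC · R2/(R1'+R2) = 44.6 × 0.6806 = 30.35 V.
Looking into X with the source shorted: R_th = R1'·R2/(R1'+R2) = 2.192 × 4.67/6.862 = 1.492 kΩ.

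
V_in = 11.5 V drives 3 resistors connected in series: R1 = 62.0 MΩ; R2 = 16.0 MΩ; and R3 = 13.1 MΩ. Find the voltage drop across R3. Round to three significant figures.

V ≈ 1.65 V

Series total: ΣR = 62.0 + 16.0 + 13.1 = 91.10 MΩ.
V = V_in · R/ΣR = 11.5 × 0.1438 = 1.654 V.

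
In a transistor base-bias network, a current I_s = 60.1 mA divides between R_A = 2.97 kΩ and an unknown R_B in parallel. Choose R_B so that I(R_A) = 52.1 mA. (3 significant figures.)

R_B ≈ 19.3 kΩ

The fraction through R_A equals R_B/(R_A+R_B).
52.1/60.1 = R_B/(R_A + R_B) → R_B = R_A · (0.8669)/(1 − 0.8669) = 2.97 × 6.513 = 19.34 kΩ.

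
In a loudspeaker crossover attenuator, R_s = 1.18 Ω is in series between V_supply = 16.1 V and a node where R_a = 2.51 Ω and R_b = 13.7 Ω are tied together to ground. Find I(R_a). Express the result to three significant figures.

I ≈ 4.12 A

Equivalent of the parallel group: R_p = 2.121 Ω.
V_A = 16.1 × 2.121/3.301 = 10.35 V.
I(R_a) = V_A / R_a = 10.35/2.51 = 4.122 A.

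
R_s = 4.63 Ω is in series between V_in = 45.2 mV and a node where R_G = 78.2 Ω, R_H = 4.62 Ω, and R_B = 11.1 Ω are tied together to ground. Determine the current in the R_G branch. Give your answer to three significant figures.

I ≈ 0.233 mA

Combine the parallel branches: R_p = (1/78.2 + 1/4.62 + 1/11.1)⁻¹ = 3.132 Ω.
V_A by voltage divider: V_A = 45.2 × 3.132/(4.63 + 3.132) = 18.24 mV.
Branch current I = V_A/R_G = 18.24/78.2 = 0.2332 mA.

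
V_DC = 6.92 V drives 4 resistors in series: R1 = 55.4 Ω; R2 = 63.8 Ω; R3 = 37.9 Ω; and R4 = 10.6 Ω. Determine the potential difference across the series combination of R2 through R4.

V ≈ 4.63 V

ΣR = 55.4 + 63.8 + 37.9 + 10.6 = 167.7 Ω.
R_{R2..R4} = 63.8 + 37.9 + 10.6 = 112.3 Ω.
By the voltage-divider rule, V = 6.92 × 112.3/167.7 = 4.634 V.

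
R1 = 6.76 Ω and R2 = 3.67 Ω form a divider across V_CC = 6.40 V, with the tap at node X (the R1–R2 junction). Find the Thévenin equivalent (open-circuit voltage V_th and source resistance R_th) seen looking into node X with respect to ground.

V_th ≈ 2.25 V, R_th ≈ 2.38 Ω

V_th is the unloaded tap voltage: V_CC · R2/(R1+R2) = 6.40 × 0.3519 = 2.252 V.
Zeroing V_CC shorts the top of R1 to ground, so R_th = R1 ‖ R2 = 2.379 Ω.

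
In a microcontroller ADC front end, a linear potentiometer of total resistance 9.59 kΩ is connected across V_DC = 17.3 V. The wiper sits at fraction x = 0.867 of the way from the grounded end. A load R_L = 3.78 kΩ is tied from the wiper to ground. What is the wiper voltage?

V_out ≈ 11.6 V

Lower segment x·R_p = 8.315 kΩ; upper segment (1−x)·R_p = 1.275 kΩ.
R_L loads the lower segment: effective lower R = 2.599 kΩ.
Loaded-divider output: V_out = 17.3 × 0.6708 = 11.60 V.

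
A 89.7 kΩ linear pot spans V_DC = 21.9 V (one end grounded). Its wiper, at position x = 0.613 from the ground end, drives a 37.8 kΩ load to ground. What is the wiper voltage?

V_out ≈ 8.59 V

Lower segment x·R_p = 54.99 kΩ; upper segment (1−x)·R_p = 34.71 kΩ.
R_L loads the lower segment: effective lower R = 22.40 kΩ.
V_out = 21.9 × 22.40/(34.71 + 22.40) = 8.589 V.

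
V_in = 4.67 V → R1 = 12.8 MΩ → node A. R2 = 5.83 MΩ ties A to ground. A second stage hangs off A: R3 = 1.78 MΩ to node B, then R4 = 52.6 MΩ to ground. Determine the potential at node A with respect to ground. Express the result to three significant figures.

Looking into the second stage from A: R3 + R4 = 54.38 MΩ appears in parallel with R2.
R2 ‖ (R3+R4) = 5.265 MΩ.
First divider: V_A = V_in · 5.265/(12.8 + 5.265) = 1.361 V.

V_A ≈ 1.36 V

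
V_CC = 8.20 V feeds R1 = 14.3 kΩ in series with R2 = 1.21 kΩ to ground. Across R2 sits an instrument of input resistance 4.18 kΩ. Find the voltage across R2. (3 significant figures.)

V_out ≈ 0.505 V

The load sits in parallel with R2, giving an effective lower resistance R2' = R2·R_L/(R2+R_L) = 0.9384 kΩ.
Now apply the divider: V_out = 8.20 × 0.06158 = 0.5049 V.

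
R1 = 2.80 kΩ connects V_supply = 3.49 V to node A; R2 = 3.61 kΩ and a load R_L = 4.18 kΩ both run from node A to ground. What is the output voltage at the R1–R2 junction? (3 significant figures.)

V_out ≈ 1.43 V

First combine the lower leg with the load: R2 ‖ R_L = 1.937 kΩ.
Now apply the divider: V_out = 3.49 × 0.4089 = 1.427 V.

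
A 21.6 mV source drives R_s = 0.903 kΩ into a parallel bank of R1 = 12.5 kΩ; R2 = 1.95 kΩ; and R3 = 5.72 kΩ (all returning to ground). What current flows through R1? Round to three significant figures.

I ≈ 1.02 µA

Parallel bank: R_p = 1/(1/12.5 + 1/1.95 + 1/5.72) = 1.303 kΩ.
V_A by voltage divider: V_A = 21.6 × 1.303/(0.903 + 1.303) = 12.76 mV.
I(R1) = V_A / R1 = 12.76/12.5 = 1.021 µA.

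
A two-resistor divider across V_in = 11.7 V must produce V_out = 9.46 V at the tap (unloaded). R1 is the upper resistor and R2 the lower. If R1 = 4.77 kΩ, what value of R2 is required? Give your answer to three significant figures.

Required fraction k = V_out/V_in = 0.8085.
R2 = R1 · 0.8085/(1 − 0.8085) = 20.14 kΩ.

R2 ≈ 20.1 kΩ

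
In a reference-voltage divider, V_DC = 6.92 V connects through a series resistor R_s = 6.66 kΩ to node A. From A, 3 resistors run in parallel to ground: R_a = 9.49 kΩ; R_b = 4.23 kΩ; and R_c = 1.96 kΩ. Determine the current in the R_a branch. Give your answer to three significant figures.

I ≈ 0.109 mA

Combine the parallel branches: R_p = (1/9.49 + 1/4.23 + 1/1.96)⁻¹ = 1.174 kΩ.
V_A = 6.92 × 1.174/7.834 = 1.037 V.
I(R_a) = V_A / R_a = 1.037/9.49 = 0.1093 mA.
(Equivalently: I_total = 0.8834 mA, then current-divider fraction G_k/ΣG = 0.1237.)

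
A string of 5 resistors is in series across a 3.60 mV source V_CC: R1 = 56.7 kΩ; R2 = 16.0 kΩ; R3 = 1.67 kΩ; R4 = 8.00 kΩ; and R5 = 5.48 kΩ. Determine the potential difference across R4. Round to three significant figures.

Total series resistance ΣR = 56.7 + 16.0 + 1.67 + 8.00 + 5.48 = 87.85 kΩ.
By the voltage-divider rule, V = 3.60 × 8.000/87.85 = 0.3278 mV.

V ≈ 0.328 mV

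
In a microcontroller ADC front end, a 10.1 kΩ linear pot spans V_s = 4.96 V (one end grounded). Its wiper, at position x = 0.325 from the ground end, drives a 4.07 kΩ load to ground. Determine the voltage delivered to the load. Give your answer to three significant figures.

The pot divides into 6.817 kΩ above the wiper and 3.283 kΩ below.
Lower segment in parallel with the load: 3.283 ‖ 4.07 = 1.817 kΩ.
Then V_out = V_s · 1.817/(6.817 + 1.817) = 1.044 V.

V_out ≈ 1.04 V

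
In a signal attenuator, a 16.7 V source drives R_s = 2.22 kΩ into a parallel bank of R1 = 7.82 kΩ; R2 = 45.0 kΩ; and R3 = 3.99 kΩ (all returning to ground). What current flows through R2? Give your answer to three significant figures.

I ≈ 0.196 mA

Combine the parallel branches: R_p = (1/7.82 + 1/45.0 + 1/3.99)⁻¹ = 2.495 kΩ.
Node voltage V_A = V_in · R_p/(R_s + R_p) = 16.7 × 0.5292 = 8.838 V.
Branch current I = V_A/R2 = 8.838/45.0 = 0.1964 mA.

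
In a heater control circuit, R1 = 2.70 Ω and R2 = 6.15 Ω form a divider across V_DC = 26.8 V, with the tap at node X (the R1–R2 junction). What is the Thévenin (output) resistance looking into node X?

R_th ≈ 1.88 Ω

Zeroing V_DC shorts the top of R1 to ground, so R_th = R1 ‖ R2 = 1.876 Ω.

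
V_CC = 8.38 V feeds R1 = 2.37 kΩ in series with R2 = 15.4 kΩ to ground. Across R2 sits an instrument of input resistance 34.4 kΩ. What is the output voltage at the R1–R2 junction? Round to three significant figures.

First combine the lower leg with the load: R2 ‖ R_L = 10.64 kΩ.
Then V_out = V_CC · R2'/(R1 + R2') = 8.38 × 10.64/13.01 = 6.853 V.

V_out ≈ 6.85 V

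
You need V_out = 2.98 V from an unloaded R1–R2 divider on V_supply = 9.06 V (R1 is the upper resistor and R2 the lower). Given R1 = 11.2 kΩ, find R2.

The divider ratio is R2/(R1+R2) = 2.98/9.06 = 0.3289.
Rearranging, R2 = R1·k/(1−k) = 11.2 × 0.4901 = 5.489 kΩ.

R2 ≈ 5.49 kΩ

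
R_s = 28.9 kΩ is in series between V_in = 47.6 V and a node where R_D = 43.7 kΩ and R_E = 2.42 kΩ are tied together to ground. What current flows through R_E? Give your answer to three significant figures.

Parallel bank: R_p = 1/(1/43.7 + 1/2.42) = 2.293 kΩ.
V_A by voltage divider: V_A = 47.6 × 2.293/(28.9 + 2.293) = 3.499 V.
I(R_E) = V_A / R_E = 3.499/2.42 = 1.446 mA.
(Equivalently: I_total = 1.526 mA, then current-divider fraction G_k/ΣG = 0.9475.)

I ≈ 1.45 mA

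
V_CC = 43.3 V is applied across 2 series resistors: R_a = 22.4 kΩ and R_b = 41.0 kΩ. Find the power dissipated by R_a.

P ≈ 10.4 mW

The common current is I = 43.3/63.40 = 0.6830 mA.
V(R_a) = I·R = 15.30 V; P = V·I = 15.30 × 0.6830 = 10.45 mW.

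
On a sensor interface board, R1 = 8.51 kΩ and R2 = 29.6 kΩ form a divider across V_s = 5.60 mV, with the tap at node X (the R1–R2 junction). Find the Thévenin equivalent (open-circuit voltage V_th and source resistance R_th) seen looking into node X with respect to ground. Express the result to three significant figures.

V_th ≈ 4.35 mV, R_th ≈ 6.61 kΩ

Open-circuit (no load on X): V_th = V_s · R2/(R1 + R2) = 5.60 × 29.6/(8.510 + 29.6) = 4.350 mV.
Zeroing V_s shorts the top of R1 to ground, so R_th = R1 ‖ R2 = 6.610 kΩ.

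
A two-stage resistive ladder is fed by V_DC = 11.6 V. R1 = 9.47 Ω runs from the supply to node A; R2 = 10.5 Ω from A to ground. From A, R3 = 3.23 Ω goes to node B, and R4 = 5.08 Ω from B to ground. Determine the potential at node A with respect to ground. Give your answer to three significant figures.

V_A ≈ 3.81 V

Looking into the second stage from A: R3 + R4 = 8.310 Ω appears in parallel with R2.
R2 ‖ (R3+R4) = 4.639 Ω.
First divider: V_A = V_DC · 4.639/(9.47 + 4.639) = 3.814 V.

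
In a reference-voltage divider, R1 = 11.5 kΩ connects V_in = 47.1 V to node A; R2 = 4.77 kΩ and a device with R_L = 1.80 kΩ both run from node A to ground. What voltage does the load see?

R2 ‖ R_L = (4.77 × 1.80)/(4.77 + 1.80) = 1.307 kΩ.
Then V_out = V_in · R2'/(R1 + R2') = 47.1 × 1.307/12.81 = 4.806 V.

V_out ≈ 4.81 V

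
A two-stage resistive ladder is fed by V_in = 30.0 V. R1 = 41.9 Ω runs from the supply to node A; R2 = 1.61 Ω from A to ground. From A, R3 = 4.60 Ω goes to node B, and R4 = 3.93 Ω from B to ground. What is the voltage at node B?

Node A sees R2 in parallel with the series input of stage 2, R3 + R4 = 8.530 Ω.
R2 ‖ (R3+R4) = 1.354 Ω.
V_A = 30.0 × 1.354/(41.9 + 1.354) = 0.9394 V.
Stage 2 is unloaded, so V_B = V_A · R4/(R3+R4) = 0.9394 × 3.93/8.530 = 0.4328 V.

V_B ≈ 0.433 V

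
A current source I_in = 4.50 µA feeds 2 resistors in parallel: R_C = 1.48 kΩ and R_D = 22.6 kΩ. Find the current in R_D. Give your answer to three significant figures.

For two parallel branches, I_k = I_in · (other R)/(sum of R).
So I = 4.50 × 1.48/24.08 = 0.2766 µA.

I ≈ 0.277 µA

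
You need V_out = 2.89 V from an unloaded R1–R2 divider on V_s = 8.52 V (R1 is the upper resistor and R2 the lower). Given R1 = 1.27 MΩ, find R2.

The divider ratio is R2/(R1+R2) = 2.89/8.52 = 0.3392.
Rearranging, R2 = R1·k/(1−k) = 1.27 × 0.5133 = 0.6519 MΩ.

R2 ≈ 0.652 MΩ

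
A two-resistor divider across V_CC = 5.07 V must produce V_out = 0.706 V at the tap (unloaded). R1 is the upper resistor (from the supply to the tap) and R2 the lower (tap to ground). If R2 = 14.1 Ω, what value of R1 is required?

The divider ratio is R2/(R1+R2) = 0.706/5.07 = 0.1393.
R1 = R2·(1/k − 1) = 14.1 × 6.181 = 87.16 Ω.

R1 ≈ 87.2 Ω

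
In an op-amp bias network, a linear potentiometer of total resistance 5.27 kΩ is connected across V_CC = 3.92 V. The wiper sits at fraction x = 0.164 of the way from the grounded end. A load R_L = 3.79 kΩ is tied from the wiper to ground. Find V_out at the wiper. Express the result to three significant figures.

Split the track: R_lower = x·R_p = 0.8643 kΩ, R_upper = (1−x)·R_p = 4.406 kΩ.
Lower segment in parallel with the load: 0.8643 ‖ 3.79 = 0.7038 kΩ.
V_out = 3.92 × 0.7038/(4.406 + 0.7038) = 0.5399 V.
(Unloaded: V_out = x·V_CC = 0.643 V.)

V_out ≈ 0.540 V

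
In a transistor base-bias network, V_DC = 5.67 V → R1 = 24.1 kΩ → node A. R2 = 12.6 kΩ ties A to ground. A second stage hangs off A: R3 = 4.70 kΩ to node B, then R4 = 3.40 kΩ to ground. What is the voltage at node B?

The second stage (R3 + R4 = 8.100 kΩ) loads node A in parallel with R2.
Effective lower resistance at A: R2 ‖ 8.100 = 4.930 kΩ.
First divider: V_A = V_DC · 4.930/(24.1 + 4.930) = 0.9630 V.
Then the unloaded second divider: V_B = V_A × R4/(R3+R4) = 0.9630 × 0.4198 = 0.4042 V.

V_B ≈ 0.404 V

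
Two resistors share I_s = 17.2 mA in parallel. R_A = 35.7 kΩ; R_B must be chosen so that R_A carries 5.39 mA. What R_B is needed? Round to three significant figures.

Two-branch current divider: I_A = I_s · R_B/(R_A + R_B).
5.39/17.2 = R_B/(R_A + R_B) → R_B = R_A · (0.3134)/(1 − 0.3134) = 35.7 × 0.4564 = 16.29 kΩ.

R_B ≈ 16.3 kΩ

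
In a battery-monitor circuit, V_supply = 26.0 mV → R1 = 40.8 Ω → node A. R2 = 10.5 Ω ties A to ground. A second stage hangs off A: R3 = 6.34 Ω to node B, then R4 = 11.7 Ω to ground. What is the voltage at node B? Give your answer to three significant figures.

V_B ≈ 2.36 mV

The second stage (R3 + R4 = 18.04 Ω) loads node A in parallel with R2.
R2 ‖ (R3+R4) = 6.637 Ω.
First divider: V_A = V_supply · 6.637/(40.8 + 6.637) = 3.638 mV.
V_B = V_A × 0.6486 = 2.359 mV.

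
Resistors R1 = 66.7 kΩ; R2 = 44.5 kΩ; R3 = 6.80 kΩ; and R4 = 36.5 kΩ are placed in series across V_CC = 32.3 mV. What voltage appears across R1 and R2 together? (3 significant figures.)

V ≈ 23.2 mV

ΣR = 66.7 + 44.5 + 6.80 + 36.5 = 154.5 kΩ.
R_{R1..R2} = 66.7 + 44.5 = 111.2 kΩ.
V = V_CC · R/ΣR = 32.3 × 0.7197 = 23.25 mV.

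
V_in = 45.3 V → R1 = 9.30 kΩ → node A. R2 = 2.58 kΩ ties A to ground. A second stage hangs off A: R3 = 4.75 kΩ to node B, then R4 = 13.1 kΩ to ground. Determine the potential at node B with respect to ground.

Node A sees R2 in parallel with the series input of stage 2, R3 + R4 = 17.85 kΩ.
R2 ‖ (R3+R4) = 2.254 kΩ.
First divider: V_A = V_in · 2.254/(9.30 + 2.254) = 8.838 V.
V_B = V_A × 0.7339 = 6.486 V.

V_B ≈ 6.49 V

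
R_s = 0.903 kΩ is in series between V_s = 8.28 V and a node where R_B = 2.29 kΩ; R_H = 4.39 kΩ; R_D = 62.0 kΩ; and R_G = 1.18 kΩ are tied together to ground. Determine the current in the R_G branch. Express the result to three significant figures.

I ≈ 2.95 mA

Combine the parallel branches: R_p = (1/2.29 + 1/4.39 + 1/62.0 + 1/1.18)⁻¹ = 0.6544 kΩ.
Node voltage V_A = V_s · R_p/(R_s + R_p) = 8.28 × 0.4202 = 3.479 V.
Branch current I = V_A/R_G = 3.479/1.18 = 2.949 mA.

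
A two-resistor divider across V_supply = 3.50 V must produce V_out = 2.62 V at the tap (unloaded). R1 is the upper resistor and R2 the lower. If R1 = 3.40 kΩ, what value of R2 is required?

R2 ≈ 10.1 kΩ

V_out/V_supply = R2/(R1+R2) = 0.7486.
Rearranging, R2 = R1·k/(1−k) = 3.40 × 2.977 = 10.12 kΩ.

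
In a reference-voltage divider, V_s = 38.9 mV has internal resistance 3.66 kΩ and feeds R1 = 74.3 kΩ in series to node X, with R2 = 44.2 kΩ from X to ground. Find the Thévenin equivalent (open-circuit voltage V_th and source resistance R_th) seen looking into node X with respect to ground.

R1' = 3.66 + 74.3 = 77.96 kΩ (source resistance + R1).
With X open, the divider is unloaded: V_th = 38.9 × 44.2/122.2 = 14.07 mV.
Zeroing V_s shorts the top of R1' to ground, so R_th = R1' ‖ R2 = 28.21 kΩ.

V_th ≈ 14.1 mV, R_th ≈ 28.2 kΩ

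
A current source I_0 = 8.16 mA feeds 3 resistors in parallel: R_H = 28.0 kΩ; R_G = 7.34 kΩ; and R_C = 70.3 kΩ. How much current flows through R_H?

I ≈ 1.57 mA

Total conductance ΣG = 1/28.0 + 1/7.34 + 1/70.3 = 0.1862 (units of 1/kΩ).
R_H takes the fraction G_k/ΣG = 0.03571/0.1862 = 0.1918, so I = 8.16 × 0.1918 = 1.565 mA.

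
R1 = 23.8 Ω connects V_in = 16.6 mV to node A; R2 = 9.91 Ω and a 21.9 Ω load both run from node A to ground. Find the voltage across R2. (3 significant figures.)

R2 ‖ R_L = (9.91 × 21.9)/(9.91 + 21.9) = 6.823 Ω.
Now apply the divider: V_out = 16.6 × 0.2228 = 3.698 mV.
(Unloaded it would be 4.88 mV; the load pulls it down.)

V_out ≈ 3.70 mV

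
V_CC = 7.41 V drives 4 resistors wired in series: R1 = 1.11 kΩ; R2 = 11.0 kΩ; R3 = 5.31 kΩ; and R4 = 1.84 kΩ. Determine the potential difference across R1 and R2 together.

V ≈ 4.66 V

ΣR = 1.11 + 11.0 + 5.31 + 1.84 = 19.26 kΩ.
R_{R1..R2} = 1.11 + 11.0 = 12.11 kΩ.
Voltage divider: V = V_CC · (12.11 / 19.26) = 7.41 × 0.6288 = 4.659 V.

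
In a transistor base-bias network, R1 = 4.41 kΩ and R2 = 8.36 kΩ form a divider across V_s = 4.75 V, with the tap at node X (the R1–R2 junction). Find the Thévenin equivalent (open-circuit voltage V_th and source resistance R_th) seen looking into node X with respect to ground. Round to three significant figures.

With X open, the divider is unloaded: V_th = 4.75 × 8.36/12.77 = 3.110 V.
With V_s suppressed (replaced by a short), R_th = R1 ‖ R2 = (4.410 × 8.36)/(4.410 + 8.36) = 2.887 kΩ.

V_th ≈ 3.11 V, R_th ≈ 2.89 kΩ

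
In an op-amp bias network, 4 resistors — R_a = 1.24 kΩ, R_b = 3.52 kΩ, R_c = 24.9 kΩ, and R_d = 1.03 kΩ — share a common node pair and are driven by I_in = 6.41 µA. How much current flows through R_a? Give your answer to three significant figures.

Total conductance ΣG = 1/1.24 + 1/3.52 + 1/24.9 + 1/1.03 = 2.102 (units of 1/kΩ).
By the current-divider rule, I = I_in · G_k/ΣG = 6.41 × 0.3837 = 2.460 µA.

I ≈ 2.46 µA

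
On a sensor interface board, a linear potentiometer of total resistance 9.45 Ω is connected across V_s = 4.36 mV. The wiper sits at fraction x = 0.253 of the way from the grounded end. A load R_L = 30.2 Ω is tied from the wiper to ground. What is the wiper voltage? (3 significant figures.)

The pot divides into 7.059 Ω above the wiper and 2.391 Ω below.
R_L loads the lower segment: effective lower R = 2.215 Ω.
Loaded-divider output: V_out = 4.36 × 0.2389 = 1.041 mV.

V_out ≈ 1.04 mV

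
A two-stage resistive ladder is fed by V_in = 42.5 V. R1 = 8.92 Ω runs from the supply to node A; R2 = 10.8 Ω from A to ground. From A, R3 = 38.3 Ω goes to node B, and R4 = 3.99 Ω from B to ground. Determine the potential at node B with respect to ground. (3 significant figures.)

V_B ≈ 1.97 V

Node A sees R2 in parallel with the series input of stage 2, R3 + R4 = 42.29 Ω.
Effective lower resistance at A: R2 ‖ 42.29 = 8.603 Ω.
First divider: V_A = V_in · 8.603/(8.92 + 8.603) = 20.87 V.
Then the unloaded second divider: V_B = V_A × R4/(R3+R4) = 20.87 × 0.09435 = 1.969 V.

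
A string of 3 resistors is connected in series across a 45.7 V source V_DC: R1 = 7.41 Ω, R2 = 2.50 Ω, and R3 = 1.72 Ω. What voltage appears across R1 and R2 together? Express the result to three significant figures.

Total series resistance ΣR = 7.41 + 2.50 + 1.72 = 11.63 Ω.
R_{R1..R2} = 7.41 + 2.50 = 9.910 Ω.
By the voltage-divider rule, V = 45.7 × 9.910/11.63 = 38.94 V.

V ≈ 38.9 V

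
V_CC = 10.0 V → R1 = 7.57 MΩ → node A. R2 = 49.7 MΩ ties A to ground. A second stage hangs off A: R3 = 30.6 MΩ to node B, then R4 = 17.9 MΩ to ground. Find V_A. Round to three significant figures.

Node A sees R2 in parallel with the series input of stage 2, R3 + R4 = 48.50 MΩ.
R2 ‖ (R3+R4) = 24.55 MΩ.
V_A = 10.0 × 24.55/(7.57 + 24.55) = 7.643 V.

V_A ≈ 7.64 V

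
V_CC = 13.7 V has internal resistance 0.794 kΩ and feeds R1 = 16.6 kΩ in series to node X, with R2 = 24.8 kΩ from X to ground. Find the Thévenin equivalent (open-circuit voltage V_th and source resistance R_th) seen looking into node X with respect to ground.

V_th ≈ 8.05 V, R_th ≈ 10.2 kΩ

R1' = 0.794 + 16.6 = 17.39 kΩ (source resistance + R1).
Open-circuit (no load on X): V_th = V_CC · R2/(R1' + R2) = 13.7 × 24.8/(17.39 + 24.8) = 8.052 V.
With V_CC suppressed (replaced by a short), R_th = R1' ‖ R2 = (17.39 × 24.8)/(17.39 + 24.8) = 10.22 kΩ.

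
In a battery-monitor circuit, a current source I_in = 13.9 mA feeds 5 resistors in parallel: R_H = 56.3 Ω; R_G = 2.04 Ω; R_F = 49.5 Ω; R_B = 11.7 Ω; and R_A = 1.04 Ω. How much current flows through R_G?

Total conductance ΣG = 1/56.3 + 1/2.04 + 1/49.5 + 1/11.7 + 1/1.04 = 1.575 (units of 1/Ω).
By the current-divider rule, I = I_in · G_k/ΣG = 13.9 × 0.3112 = 4.326 mA.

I ≈ 4.33 mA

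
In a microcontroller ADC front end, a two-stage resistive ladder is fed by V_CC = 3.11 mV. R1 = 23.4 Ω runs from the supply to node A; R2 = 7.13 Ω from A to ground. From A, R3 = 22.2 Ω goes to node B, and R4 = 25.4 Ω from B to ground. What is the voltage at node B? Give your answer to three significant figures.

Node A sees R2 in parallel with the series input of stage 2, R3 + R4 = 47.60 Ω.
Effective lower resistance at A: R2 ‖ 47.60 = 6.201 Ω.
So V_A = 3.11 × 0.2095 = 0.6515 mV.
V_B = V_A × 0.5336 = 0.3477 mV.

V_B ≈ 0.348 mV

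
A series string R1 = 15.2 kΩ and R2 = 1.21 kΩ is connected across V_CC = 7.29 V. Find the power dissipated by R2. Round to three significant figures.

P ≈ 0.239 mW

The common current is I = 7.29/16.41 = 0.4442 mA.
P(R2) = I²·R2 = (0.4442)² × 1.21 = 0.2388 mW.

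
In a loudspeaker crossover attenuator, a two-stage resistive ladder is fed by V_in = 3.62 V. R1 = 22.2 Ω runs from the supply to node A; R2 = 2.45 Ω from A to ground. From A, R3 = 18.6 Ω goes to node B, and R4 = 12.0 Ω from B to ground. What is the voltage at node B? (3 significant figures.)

V_B ≈ 0.132 V

Node A sees R2 in parallel with the series input of stage 2, R3 + R4 = 30.60 Ω.
R2 ‖ (R3+R4) = 2.268 Ω.
First divider: V_A = V_in · 2.268/(22.2 + 2.268) = 0.3356 V.
Then the unloaded second divider: V_B = V_A × R4/(R3+R4) = 0.3356 × 0.3922 = 0.1316 V.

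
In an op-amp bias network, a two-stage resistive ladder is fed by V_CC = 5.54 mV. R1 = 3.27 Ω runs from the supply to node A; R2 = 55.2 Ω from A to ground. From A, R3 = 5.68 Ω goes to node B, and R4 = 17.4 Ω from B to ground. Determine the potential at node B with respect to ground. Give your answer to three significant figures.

Node A sees R2 in parallel with the series input of stage 2, R3 + R4 = 23.08 Ω.
R2 ‖ (R3+R4) = 16.28 Ω.
So V_A = 5.54 × 0.8327 = 4.613 mV.
Stage 2 is unloaded, so V_B = V_A · R4/(R3+R4) = 4.613 × 17.4/23.08 = 3.478 mV.

V_B ≈ 3.48 mV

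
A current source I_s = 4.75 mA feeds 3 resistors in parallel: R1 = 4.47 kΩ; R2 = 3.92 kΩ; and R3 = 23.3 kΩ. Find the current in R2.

I ≈ 2.32 mA

Conductances: ΣG = 1/4.47 + 1/3.92 + 1/23.3 = 0.5217 (1/kΩ).
Current divider: I(R2) = I_s · G_k/ΣG = 4.75 × (0.2551/0.5217) = 4.75 × 0.4890 = 2.323 mA.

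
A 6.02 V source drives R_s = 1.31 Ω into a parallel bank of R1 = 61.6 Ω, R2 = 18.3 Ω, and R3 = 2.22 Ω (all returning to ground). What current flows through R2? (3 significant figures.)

I ≈ 0.195 A

Parallel bank: R_p = 1/(1/61.6 + 1/18.3 + 1/2.22) = 1.918 Ω.
V_A = 6.02 × 1.918/3.228 = 3.577 V.
Branch current I = V_A/R2 = 3.577/18.3 = 0.1955 A.
(Check via current divider: I_total = 1.865 A; share G_k/ΣG = 0.1048 → same result.)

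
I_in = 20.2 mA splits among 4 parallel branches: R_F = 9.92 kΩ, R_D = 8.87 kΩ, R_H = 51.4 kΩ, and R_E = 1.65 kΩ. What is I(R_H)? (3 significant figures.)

Total conductance ΣG = 1/9.92 + 1/8.87 + 1/51.4 + 1/1.65 = 0.8391 (units of 1/kΩ).
Current divider: I(R_H) = I_in · G_k/ΣG = 20.2 × (0.01946/0.8391) = 20.2 × 0.02319 = 0.4684 mA.

I ≈ 0.468 mA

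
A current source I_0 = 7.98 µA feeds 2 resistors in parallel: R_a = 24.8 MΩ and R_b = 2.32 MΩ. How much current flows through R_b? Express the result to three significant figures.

With just two branches, the current splits inversely with resistance.
I(R_b) = 7.98 × 24.8/(24.8 + 2.32) = 7.98 × 0.9145 = 7.297 µA.

I ≈ 7.30 µA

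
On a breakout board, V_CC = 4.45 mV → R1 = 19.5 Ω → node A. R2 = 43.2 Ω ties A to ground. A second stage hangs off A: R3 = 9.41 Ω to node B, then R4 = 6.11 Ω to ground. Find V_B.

V_B ≈ 0.647 mV

Node A sees R2 in parallel with the series input of stage 2, R3 + R4 = 15.52 Ω.
R2 ‖ (R3+R4) = 11.42 Ω.
First divider: V_A = V_CC · 11.42/(19.5 + 11.42) = 1.643 mV.
V_B = V_A × 0.3937 = 0.6470 mV.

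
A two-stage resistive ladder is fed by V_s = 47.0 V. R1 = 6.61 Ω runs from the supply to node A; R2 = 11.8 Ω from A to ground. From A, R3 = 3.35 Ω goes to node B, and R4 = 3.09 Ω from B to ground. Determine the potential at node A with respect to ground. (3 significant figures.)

Looking into the second stage from A: R3 + R4 = 6.440 Ω appears in parallel with R2.
Effective lower resistance at A: R2 ‖ 6.440 = 4.166 Ω.
V_A = 47.0 × 4.166/(6.61 + 4.166) = 18.17 V.

V_A ≈ 18.2 V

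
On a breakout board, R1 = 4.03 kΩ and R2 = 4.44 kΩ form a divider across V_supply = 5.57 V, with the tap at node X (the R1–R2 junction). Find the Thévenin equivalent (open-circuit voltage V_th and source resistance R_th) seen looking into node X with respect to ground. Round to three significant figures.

With X open, the divider is unloaded: V_th = 5.57 × 4.44/8.470 = 2.920 V.
Zeroing V_supply shorts the top of R1 to ground, so R_th = R1 ‖ R2 = 2.113 kΩ.

V_th ≈ 2.92 V, R_th ≈ 2.11 kΩ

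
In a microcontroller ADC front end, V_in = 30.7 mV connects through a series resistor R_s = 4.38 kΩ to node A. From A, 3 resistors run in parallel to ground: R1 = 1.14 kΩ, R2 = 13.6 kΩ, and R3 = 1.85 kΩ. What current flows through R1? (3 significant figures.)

I ≈ 3.58 µA

Parallel bank: R_p = 1/(1/1.14 + 1/13.6 + 1/1.85) = 0.6706 kΩ.
V_A by voltage divider: V_A = 30.7 × 0.6706/(4.38 + 0.6706) = 4.076 mV.
Branch current I = V_A/R1 = 4.076/1.14 = 3.576 µA.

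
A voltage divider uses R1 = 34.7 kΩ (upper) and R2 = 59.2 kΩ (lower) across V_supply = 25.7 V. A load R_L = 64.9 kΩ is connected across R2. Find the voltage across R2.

V_out ≈ 12.1 V

The load sits in parallel with R2, giving an effective lower resistance R2' = R2·R_L/(R2+R_L) = 30.96 kΩ.
Now apply the divider: V_out = 25.7 × 0.4715 = 12.12 V.
(Unloaded it would be 16.2 V; the load pulls it down.)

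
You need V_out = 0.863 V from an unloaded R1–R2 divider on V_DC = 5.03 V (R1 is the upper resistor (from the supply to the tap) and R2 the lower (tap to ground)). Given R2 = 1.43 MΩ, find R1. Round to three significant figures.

R1 ≈ 6.90 MΩ

The divider ratio is R2/(R1+R2) = 0.863/5.03 = 0.1716.
Rearranging, R1 = R2·(1−k)/k = 1.43 × 4.829 = 6.905 MΩ.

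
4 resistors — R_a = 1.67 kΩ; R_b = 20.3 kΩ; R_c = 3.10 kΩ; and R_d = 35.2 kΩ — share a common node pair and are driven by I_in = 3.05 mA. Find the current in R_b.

Total conductance ΣG = 1/1.67 + 1/20.3 + 1/3.10 + 1/35.2 = 0.9991 (units of 1/kΩ).
By the current-divider rule, I = I_in · G_k/ΣG = 3.05 × 0.04931 = 0.1504 mA.

I ≈ 0.150 mA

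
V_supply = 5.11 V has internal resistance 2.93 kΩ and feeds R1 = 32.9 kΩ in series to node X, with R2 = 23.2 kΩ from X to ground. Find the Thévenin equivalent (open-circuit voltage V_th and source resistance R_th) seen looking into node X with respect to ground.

V_th ≈ 2.01 V, R_th ≈ 14.1 kΩ

R1' = 2.93 + 32.9 = 35.83 kΩ (source resistance + R1).
With X open, the divider is unloaded: V_th = 5.11 × 23.2/59.03 = 2.008 V.
Zeroing V_supply shorts the top of R1' to ground, so R_th = R1' ‖ R2 = 14.08 kΩ.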